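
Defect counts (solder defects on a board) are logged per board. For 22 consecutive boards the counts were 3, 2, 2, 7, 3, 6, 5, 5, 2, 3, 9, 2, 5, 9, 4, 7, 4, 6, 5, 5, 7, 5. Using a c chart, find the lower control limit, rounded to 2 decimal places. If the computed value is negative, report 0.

c̄ = (3 + 2 + 2 + 7 + 3 + 6 + 5 + 5 + 2 + 3 + 9 + 2 + 5 + 9 + 4 + 7 + 4 + 6 + 5 + 5 + 7 + 5) / 22 = 106 / 22 = 4.8182
LCL = c̄ − 3√c̄ = 4.8182 − 3 × 2.1950 = -1.7669 → 0 (cannot be negative)

0.00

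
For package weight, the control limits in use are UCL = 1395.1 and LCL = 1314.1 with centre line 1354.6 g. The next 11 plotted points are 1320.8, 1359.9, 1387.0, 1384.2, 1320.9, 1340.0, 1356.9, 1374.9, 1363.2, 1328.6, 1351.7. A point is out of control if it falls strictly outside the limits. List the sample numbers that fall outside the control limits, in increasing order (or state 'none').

All 11 points lie within [1314.1, 1395.1].

none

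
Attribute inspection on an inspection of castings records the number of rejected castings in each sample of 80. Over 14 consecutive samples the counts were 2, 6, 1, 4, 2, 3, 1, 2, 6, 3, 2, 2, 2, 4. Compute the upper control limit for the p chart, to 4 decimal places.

p̄ = Σdᵢ / (k·n) = 40 / (14 × 80) = 0.03571
UCL = p̄ + 3·√(p̄(1−p̄)/n) = 0.03571 + 3 × √(0.03571×0.96429/80) = 0.03571 + 3 × 0.02075 = 0.09796

0.0980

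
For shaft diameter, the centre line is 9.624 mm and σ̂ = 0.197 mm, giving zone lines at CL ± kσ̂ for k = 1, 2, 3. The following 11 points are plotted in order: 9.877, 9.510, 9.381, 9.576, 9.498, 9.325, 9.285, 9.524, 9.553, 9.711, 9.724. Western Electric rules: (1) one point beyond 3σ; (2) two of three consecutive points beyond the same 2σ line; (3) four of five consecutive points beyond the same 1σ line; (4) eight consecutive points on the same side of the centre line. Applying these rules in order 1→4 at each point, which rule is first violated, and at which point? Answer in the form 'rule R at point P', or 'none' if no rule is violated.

Zone of each point (C = within 1σ̂, B = 1σ̂–2σ̂, A = 2σ̂–3σ̂, * = beyond 3σ̂; sign = side of CL): 1:+B, 2:-C, 3:-B, 4:-C, 5:-C, 6:-B, 7:-B, 8:-C, 9:-C, 10:+C, 11:+C
Rule 4 (eight consecutive points on the same side of the centre line) is satisfied at point 9.

rule 4 at point 9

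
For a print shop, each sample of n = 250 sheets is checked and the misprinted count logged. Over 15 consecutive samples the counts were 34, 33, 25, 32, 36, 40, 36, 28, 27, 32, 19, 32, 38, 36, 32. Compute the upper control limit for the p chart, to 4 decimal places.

p̄ = Σdᵢ / (k·n) = 480 / (15 × 250) = 0.12800
UCL = p̄ + 3·√(p̄(1−p̄)/n) = 0.12800 + 3 × √(0.12800×0.87200/250) = 0.12800 + 3 × 0.02113 = 0.19139

0.1914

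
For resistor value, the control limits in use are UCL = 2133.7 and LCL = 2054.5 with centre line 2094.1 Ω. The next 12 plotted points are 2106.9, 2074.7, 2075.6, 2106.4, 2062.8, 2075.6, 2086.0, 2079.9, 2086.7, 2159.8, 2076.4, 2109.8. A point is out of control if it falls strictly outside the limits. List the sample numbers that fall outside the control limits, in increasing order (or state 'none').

Compare each point to [2054.5, 2133.7]: sample 10 = 2159.8 > UCL.

10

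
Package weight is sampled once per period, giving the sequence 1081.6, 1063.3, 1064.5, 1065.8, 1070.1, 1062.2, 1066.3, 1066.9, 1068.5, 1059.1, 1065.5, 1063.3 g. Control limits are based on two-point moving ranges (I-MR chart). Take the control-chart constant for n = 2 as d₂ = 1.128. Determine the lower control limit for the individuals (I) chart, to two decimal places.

X̄ = (1081.6 + 1063.3 + 1064.5 + 1065.8 + 1070.1 + 1062.2 + 1066.3 + 1066.9 + 1068.5 + 1059.1 + 1065.5 + 1063.3) / 12 = 1066.4250
Moving ranges: 18.3, 1.2, 1.3, 4.3, 7.9, 4.1, 0.6, 1.6, 9.4, 6.4, 2.2; M̄R̄ = 57.3000 / 11 = 5.2091
LCL = X̄ − 3·M̄R̄/d₂ = 1066.4250 − 3 × 5.2091 / 1.128 = 1052.5710

1052.57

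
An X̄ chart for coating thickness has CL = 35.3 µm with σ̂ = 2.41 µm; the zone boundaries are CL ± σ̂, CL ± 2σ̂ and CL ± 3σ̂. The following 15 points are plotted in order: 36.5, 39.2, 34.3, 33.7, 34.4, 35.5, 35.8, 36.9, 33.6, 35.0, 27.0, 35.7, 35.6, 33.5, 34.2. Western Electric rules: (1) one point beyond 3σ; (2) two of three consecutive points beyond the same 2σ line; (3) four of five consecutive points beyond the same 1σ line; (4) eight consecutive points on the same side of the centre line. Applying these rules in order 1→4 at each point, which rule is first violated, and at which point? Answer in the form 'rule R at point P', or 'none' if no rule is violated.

Zone of each point (C = within 1σ̂, B = 1σ̂–2σ̂, A = 2σ̂–3σ̂, * = beyond 3σ̂; sign = side of CL): 1:+C, 2:+B, 3:-C, 4:-C, 5:-C, 6:+C, 7:+C, 8:+C, 9:-C, 10:-C, 11:-*, 12:+C, 13:+C, 14:-C, 15:-C
Rule 1 (one point beyond the 3σ limits) is satisfied at point 11.

rule 1 at point 11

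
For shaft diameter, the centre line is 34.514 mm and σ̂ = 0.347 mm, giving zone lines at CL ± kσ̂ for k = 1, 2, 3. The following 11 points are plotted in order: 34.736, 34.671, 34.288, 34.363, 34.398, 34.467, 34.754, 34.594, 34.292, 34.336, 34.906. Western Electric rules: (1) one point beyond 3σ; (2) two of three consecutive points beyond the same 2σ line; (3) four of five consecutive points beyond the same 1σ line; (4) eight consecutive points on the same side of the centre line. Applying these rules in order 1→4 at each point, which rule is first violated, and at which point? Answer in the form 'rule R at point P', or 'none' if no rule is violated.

none

Zone of each point (C = within 1σ̂, B = 1σ̂–2σ̂, A = 2σ̂–3σ̂, * = beyond 3σ̂; sign = side of CL): 1:+C, 2:+C, 3:-C, 4:-C, 5:-C, 6:-C, 7:+C, 8:+C, 9:-C, 10:-C, 11:+B
No rule fires across all 11 points.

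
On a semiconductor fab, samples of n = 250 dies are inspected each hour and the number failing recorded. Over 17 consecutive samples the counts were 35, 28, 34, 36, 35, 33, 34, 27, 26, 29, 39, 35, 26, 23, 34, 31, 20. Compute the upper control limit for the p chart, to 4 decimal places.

p̄ = Σdᵢ / (k·n) = 525 / (17 × 250) = 0.12353
UCL = p̄ + 3·√(p̄(1−p̄)/n) = 0.12353 + 3 × √(0.12353×0.87647/250) = 0.12353 + 3 × 0.02081 = 0.18596

0.1860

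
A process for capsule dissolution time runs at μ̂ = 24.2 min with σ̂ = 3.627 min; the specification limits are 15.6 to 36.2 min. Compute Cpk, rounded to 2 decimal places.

0.79

Cpu = (USL − μ̂) / (3σ̂) = (36.2 − 24.2) / (3 × 3.627) = 1.1028; Cpl = (μ̂ − LSL) / (3σ̂) = (24.2 − 15.6) / (3 × 3.627) = 0.7904; Cpk = min(Cpu, Cpl) = 0.7904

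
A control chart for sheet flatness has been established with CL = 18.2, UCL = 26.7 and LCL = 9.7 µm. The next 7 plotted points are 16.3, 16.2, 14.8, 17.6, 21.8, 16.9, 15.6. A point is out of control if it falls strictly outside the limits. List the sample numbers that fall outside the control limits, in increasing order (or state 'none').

All 7 points lie within [9.7, 26.7].

none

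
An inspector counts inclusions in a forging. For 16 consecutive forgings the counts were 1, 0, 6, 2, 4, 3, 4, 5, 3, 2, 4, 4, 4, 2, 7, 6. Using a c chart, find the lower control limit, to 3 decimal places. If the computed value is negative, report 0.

c̄ = (1 + 0 + 6 + 2 + 4 + 3 + 4 + 5 + 3 + 2 + 4 + 4 + 4 + 2 + 7 + 6) / 16 = 57 / 16 = 3.5625
LCL = c̄ − 3√c̄ = 3.5625 − 3 × 1.8875 = -2.0999 → 0 (cannot be negative)

0.000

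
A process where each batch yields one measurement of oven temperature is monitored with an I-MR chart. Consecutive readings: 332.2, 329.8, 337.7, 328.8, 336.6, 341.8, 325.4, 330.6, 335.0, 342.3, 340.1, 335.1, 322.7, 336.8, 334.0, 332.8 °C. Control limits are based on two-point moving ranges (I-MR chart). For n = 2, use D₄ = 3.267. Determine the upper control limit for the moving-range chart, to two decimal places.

Moving ranges: 2.4, 7.9, 8.9, 7.8, 5.2, 16.4, 5.2, 4.4, 7.3, 2.2, 5.0, 12.4, 14.1, 2.8, 1.2; M̄R̄ = 103.2000 / 15 = 6.8800
UCL_MR = D₄·M̄R̄ = 3.267 × 6.8800 = 22.4770

22.48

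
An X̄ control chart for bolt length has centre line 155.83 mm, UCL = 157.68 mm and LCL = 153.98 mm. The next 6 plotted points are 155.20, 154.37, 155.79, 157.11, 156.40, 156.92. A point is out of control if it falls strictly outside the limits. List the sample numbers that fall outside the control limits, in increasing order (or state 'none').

All 6 points lie within [153.98, 157.68].

none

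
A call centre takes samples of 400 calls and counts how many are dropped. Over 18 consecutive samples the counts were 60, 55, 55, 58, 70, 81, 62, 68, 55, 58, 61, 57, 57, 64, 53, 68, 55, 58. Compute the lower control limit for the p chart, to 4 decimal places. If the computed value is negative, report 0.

p̄ = Σdᵢ / (k·n) = 1095 / (18 × 400) = 0.15208
LCL = p̄ − 3·√(p̄(1−p̄)/n) = 0.15208 − 3 × 0.01796 = 0.09822

0.0982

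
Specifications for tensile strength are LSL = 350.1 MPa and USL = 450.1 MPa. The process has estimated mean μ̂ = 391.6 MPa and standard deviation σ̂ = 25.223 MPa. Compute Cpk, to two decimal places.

0.55

Cpu = (USL − μ̂) / (3σ̂) = (450.1 − 391.6) / (3 × 25.223) = 0.7731; Cpl = (μ̂ − LSL) / (3σ̂) = (391.6 − 350.1) / (3 × 25.223) = 0.5484; Cpk = min(Cpu, Cpl) = 0.5484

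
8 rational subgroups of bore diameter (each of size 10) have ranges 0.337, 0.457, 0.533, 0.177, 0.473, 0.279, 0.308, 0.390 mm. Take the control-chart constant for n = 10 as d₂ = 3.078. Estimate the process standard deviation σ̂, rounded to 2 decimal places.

0.12

R̄ = (0.337 + 0.457 + 0.533 + 0.177 + 0.473 + 0.279 + 0.308 + 0.390) / 8 = 0.3693
σ̂ = R̄ / d₂ = 0.3693 / 3.078 = 0.1200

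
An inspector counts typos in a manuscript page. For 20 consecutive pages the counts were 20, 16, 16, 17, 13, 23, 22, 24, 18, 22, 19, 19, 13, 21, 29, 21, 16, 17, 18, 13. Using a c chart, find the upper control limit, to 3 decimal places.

c̄ = (20 + 16 + 16 + 17 + 13 + 23 + 22 + 24 + 18 + 22 + 19 + 19 + 13 + 21 + 29 + 21 + 16 + 17 + 18 + 13) / 20 = 377 / 20 = 18.8500
UCL = c̄ + 3√c̄ = 18.8500 + 3 × √18.8500 = 18.8500 + 3 × 4.3417 = 31.8750

31.875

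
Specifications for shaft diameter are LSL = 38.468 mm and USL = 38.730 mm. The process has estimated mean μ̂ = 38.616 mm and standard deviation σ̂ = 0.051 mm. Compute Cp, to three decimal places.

0.856

Cp = (USL − LSL) / (6σ̂) = (38.730 − 38.468) / (6 × 0.051) = 0.2620 / 0.3060 = 0.8562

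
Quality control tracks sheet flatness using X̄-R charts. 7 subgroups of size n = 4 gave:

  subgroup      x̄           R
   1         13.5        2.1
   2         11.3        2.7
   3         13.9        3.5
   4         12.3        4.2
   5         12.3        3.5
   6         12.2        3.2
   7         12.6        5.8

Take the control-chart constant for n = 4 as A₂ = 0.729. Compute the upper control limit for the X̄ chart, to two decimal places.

15.19

X̄̄ = (13.5 + 11.3 + 13.9 + 12.3 + 12.3 + 12.2 + 12.6) / 7 = 88.1000 / 7 = 12.5857
R̄ = (2.1 + 2.7 + 3.5 + 4.2 + 3.5 + 3.2 + 5.8) / 7 = 25.0000 / 7 = 3.5714
UCL = X̄̄ + A₂·R̄ = 12.5857 + 0.729 × 3.5714 = 15.1893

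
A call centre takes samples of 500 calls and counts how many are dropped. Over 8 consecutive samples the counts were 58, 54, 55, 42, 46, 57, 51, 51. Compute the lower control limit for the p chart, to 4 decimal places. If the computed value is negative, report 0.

0.0626

p̄ = Σdᵢ / (k·n) = 414 / (8 × 500) = 0.10350
LCL = p̄ − 3·√(p̄(1−p̄)/n) = 0.10350 − 3 × 0.01362 = 0.06263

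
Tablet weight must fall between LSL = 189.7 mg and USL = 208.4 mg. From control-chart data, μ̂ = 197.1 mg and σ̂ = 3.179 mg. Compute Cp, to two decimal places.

0.98

Cp = (USL − LSL) / (6σ̂) = (208.4 − 189.7) / (6 × 3.179) = 18.7000 / 19.0740 = 0.9804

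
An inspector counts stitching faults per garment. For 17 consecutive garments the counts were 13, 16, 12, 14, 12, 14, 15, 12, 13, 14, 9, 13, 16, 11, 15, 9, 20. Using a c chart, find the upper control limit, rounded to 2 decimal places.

c̄ = (13 + 16 + 12 + 14 + 12 + 14 + 15 + 12 + 13 + 14 + 9 + 13 + 16 + 11 + 15 + 9 + 20) / 17 = 228 / 17 = 13.4118
UCL = c̄ + 3√c̄ = 13.4118 + 3 × √13.4118 = 13.4118 + 3 × 3.6622 = 24.3984

24.40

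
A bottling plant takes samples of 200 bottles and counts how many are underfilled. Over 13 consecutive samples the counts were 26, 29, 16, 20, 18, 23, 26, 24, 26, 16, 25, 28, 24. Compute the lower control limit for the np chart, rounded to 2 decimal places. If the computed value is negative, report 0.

p̄ = Σdᵢ / (k·n) = 301 / (13 × 200) = 0.11577
LCL = np̄ − 3·√(np̄(1−p̄)) = 23.1538 − 3 × 4.5247 = 9.5796

9.58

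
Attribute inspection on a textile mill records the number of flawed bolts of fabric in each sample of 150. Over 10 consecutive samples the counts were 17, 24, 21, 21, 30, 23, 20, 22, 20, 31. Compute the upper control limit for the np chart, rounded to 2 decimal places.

p̄ = Σdᵢ / (k·n) = 229 / (10 × 150) = 0.15267
UCL = np̄ + 3·√(np̄(1−p̄)) = 22.9000 + 3 × √(22.9000×0.84733) = 22.9000 + 3 × 4.4050 = 36.1150

36.11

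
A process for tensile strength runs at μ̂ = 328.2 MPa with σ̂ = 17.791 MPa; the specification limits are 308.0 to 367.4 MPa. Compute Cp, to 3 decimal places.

Cp = (USL − LSL) / (6σ̂) = (367.4 − 308.0) / (6 × 17.791) = 59.4000 / 106.7460 = 0.5565

0.556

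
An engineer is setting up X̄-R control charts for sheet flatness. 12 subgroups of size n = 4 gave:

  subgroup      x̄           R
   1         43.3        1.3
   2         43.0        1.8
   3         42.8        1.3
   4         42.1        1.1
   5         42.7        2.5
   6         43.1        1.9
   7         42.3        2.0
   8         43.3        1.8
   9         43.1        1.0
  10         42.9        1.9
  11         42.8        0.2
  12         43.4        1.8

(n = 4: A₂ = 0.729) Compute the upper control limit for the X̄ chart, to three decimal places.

44.030

X̄̄ = (43.3 + 43.0 + 42.8 + 42.1 + 42.7 + 43.1 + 42.3 + 43.3 + 43.1 + 42.9 + 42.8 + 43.4) / 12 = 514.8000 / 12 = 42.9000
R̄ = (1.3 + 1.8 + 1.3 + 1.1 + 2.5 + 1.9 + 2.0 + 1.8 + 1.0 + 1.9 + 0.2 + 1.8) / 12 = 18.6000 / 12 = 1.5500
UCL = X̄̄ + A₂·R̄ = 42.9000 + 0.729 × 1.5500 = 44.0299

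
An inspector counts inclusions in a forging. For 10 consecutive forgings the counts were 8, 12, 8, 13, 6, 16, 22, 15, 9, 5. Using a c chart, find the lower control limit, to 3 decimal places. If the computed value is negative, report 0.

c̄ = (8 + 12 + 8 + 13 + 6 + 16 + 22 + 15 + 9 + 5) / 10 = 114 / 10 = 11.4000
LCL = c̄ − 3√c̄ = 11.4000 − 3 × 3.3764 = 1.2708

1.271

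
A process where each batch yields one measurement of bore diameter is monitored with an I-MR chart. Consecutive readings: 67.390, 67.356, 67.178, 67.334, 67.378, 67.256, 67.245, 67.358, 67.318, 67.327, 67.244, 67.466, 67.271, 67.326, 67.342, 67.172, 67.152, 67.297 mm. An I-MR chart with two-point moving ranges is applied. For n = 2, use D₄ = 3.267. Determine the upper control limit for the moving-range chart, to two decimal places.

0.31

Moving ranges: 0.034, 0.178, 0.156, 0.044, 0.122, 0.011, 0.113, 0.040, 0.009, 0.083, 0.222, 0.195, 0.055, 0.016, 0.170, 0.020, 0.145; M̄R̄ = 1.6130 / 17 = 0.0949
UCL_MR = D₄·M̄R̄ = 3.267 × 0.0949 = 0.3100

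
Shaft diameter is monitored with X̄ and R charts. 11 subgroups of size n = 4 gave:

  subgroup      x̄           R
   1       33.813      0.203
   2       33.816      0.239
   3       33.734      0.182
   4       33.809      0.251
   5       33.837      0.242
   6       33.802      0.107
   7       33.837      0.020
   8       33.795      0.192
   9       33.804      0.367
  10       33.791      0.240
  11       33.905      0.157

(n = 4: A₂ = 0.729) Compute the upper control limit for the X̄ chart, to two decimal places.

X̄̄ = (33.813 + 33.816 + 33.734 + 33.809 + 33.837 + 33.802 + 33.837 + 33.795 + 33.804 + 33.791 + 33.905) / 11 = 371.9430 / 11 = 33.8130
R̄ = (0.203 + 0.239 + 0.182 + 0.251 + 0.242 + 0.107 + 0.020 + 0.192 + 0.367 + 0.240 + 0.157) / 11 = 2.2000 / 11 = 0.2000
UCL = X̄̄ + A₂·R̄ = 33.8130 + 0.729 × 0.2000 = 33.9588

33.96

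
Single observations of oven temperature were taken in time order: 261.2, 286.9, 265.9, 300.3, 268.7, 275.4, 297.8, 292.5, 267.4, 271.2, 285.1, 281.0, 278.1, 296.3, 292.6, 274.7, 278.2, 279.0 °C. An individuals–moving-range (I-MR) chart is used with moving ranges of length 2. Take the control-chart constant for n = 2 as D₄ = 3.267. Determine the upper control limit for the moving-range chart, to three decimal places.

46.315

Moving ranges: 25.7, 21.0, 34.4, 31.6, 6.7, 22.4, 5.3, 25.1, 3.8, 13.9, 4.1, 2.9, 18.2, 3.7, 17.9, 3.5, 0.8; M̄R̄ = 241.0000 / 17 = 14.1765
UCL_MR = D₄·M̄R̄ = 3.267 × 14.1765 = 46.3145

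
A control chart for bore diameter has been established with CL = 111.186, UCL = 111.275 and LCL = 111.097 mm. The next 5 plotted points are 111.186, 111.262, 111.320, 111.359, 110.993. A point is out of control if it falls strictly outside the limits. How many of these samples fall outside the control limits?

Compare each point to [111.097, 111.275]: sample 3 = 111.320 > UCL; sample 4 = 111.359 > UCL; sample 5 = 110.993 < LCL.

3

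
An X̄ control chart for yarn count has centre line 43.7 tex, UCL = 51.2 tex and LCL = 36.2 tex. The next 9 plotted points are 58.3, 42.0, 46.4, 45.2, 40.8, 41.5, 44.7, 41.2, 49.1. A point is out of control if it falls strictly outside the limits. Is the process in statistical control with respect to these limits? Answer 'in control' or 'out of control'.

out of control

Compare each point to [36.2, 51.2]: sample 1 = 58.3 > UCL.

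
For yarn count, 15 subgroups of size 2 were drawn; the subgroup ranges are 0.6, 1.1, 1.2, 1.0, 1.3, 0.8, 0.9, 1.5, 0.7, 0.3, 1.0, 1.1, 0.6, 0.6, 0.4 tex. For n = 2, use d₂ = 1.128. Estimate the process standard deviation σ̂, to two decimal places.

R̄ = (0.6 + 1.1 + 1.2 + 1.0 + 1.3 + 0.8 + 0.9 + 1.5 + 0.7 + 0.3 + 1.0 + 1.1 + 0.6 + 0.6 + 0.4) / 15 = 0.8733
σ̂ = R̄ / d₂ = 0.8733 / 1.128 = 0.7742

0.77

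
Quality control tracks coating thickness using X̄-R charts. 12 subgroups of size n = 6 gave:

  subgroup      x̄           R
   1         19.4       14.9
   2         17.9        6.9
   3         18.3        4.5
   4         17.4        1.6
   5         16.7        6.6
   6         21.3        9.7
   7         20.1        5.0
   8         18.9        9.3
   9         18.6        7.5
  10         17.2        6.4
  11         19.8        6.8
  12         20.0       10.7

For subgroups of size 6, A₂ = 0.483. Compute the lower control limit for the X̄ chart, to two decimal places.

X̄̄ = (19.4 + 17.9 + 18.3 + 17.4 + 16.7 + 21.3 + 20.1 + 18.9 + 18.6 + 17.2 + 19.8 + 20.0) / 12 = 225.6000 / 12 = 18.8000
R̄ = (14.9 + 6.9 + 4.5 + 1.6 + 6.6 + 9.7 + 5.0 + 9.3 + 7.5 + 6.4 + 6.8 + 10.7) / 12 = 89.9000 / 12 = 7.4917
LCL = X̄̄ − A₂·R̄ = 18.8000 − 0.483 × 7.4917 = 15.1815

15.18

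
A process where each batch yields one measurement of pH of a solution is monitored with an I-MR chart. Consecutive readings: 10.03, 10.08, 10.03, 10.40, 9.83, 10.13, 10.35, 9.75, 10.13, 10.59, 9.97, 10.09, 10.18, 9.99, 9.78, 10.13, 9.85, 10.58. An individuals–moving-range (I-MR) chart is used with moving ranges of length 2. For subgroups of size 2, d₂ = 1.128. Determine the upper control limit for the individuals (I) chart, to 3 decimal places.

10.980

X̄ = (10.03 + 10.08 + 10.03 + 10.40 + 9.83 + 10.13 + 10.35 + 9.75 + 10.13 + 10.59 + 9.97 + 10.09 + 10.18 + 9.99 + 9.78 + 10.13 + 9.85 + 10.58) / 18 = 10.1050
Moving ranges: 0.05, 0.05, 0.37, 0.57, 0.30, 0.22, 0.60, 0.38, 0.46, 0.62, 0.12, 0.09, 0.19, 0.21, 0.35, 0.28, 0.73; M̄R̄ = 5.5900 / 17 = 0.3288
UCL = X̄ + 3·M̄R̄/d₂ = 10.1050 + 3 × 0.3288 / 1.128 = 10.9795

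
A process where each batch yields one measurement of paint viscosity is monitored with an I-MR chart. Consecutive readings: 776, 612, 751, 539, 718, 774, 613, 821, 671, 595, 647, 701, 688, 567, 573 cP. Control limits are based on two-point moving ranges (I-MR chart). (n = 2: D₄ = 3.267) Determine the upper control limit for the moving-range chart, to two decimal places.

371.27

Moving ranges: 164, 139, 212, 179, 56, 161, 208, 150, 76, 52, 54, 13, 121, 6; M̄R̄ = 1591.0000 / 14 = 113.6429
UCL_MR = D₄·M̄R̄ = 3.267 × 113.6429 = 371.2712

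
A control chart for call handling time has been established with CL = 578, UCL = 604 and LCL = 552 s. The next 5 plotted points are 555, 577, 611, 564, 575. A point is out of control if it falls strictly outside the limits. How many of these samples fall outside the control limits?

1

Compare each point to [552, 604]: sample 3 = 611 > UCL.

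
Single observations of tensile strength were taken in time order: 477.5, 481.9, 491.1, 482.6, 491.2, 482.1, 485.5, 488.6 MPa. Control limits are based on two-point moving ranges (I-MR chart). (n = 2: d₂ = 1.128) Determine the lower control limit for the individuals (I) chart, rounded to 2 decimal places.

467.47

X̄ = (477.5 + 481.9 + 491.1 + 482.6 + 491.2 + 482.1 + 485.5 + 488.6) / 8 = 485.0625
Moving ranges: 4.4, 9.2, 8.5, 8.6, 9.1, 3.4, 3.1; M̄R̄ = 46.3000 / 7 = 6.6143
LCL = X̄ − 3·M̄R̄/d₂ = 485.0625 − 3 × 6.6143 / 1.128 = 467.4713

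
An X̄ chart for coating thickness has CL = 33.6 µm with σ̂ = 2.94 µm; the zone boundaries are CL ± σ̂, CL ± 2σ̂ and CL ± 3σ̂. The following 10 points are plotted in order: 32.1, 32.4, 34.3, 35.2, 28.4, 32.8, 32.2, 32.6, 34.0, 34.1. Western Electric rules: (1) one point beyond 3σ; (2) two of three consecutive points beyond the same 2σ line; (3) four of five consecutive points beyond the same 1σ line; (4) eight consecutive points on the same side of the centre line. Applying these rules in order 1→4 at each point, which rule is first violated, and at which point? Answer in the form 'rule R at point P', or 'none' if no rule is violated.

none

Zone of each point (C = within 1σ̂, B = 1σ̂–2σ̂, A = 2σ̂–3σ̂, * = beyond 3σ̂; sign = side of CL): 1:-C, 2:-C, 3:+C, 4:+C, 5:-B, 6:-C, 7:-C, 8:-C, 9:+C, 10:+C
No rule fires across all 10 points.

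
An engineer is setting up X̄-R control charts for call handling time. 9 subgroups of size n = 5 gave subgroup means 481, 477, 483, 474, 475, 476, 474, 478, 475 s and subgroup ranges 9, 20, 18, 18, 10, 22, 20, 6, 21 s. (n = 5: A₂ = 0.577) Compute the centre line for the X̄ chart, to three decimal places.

X̄̄ = (481 + 477 + 483 + 474 + 475 + 476 + 474 + 478 + 475) / 9 = 4293.0000 / 9 = 477.0000
CL = X̄̄ = 477.0000

477.000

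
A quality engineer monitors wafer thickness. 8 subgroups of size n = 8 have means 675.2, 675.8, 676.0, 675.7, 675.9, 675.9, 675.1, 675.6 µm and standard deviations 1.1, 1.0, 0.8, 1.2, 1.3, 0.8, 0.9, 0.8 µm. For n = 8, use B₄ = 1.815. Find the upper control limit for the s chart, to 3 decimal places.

s̄ = (1.1 + 1.0 + 0.8 + 1.2 + 1.3 + 0.8 + 0.9 + 0.8) / 8 = 0.9875
UCL_s = B₄·s̄ = 1.815 × 0.9875 = 1.7923

1.792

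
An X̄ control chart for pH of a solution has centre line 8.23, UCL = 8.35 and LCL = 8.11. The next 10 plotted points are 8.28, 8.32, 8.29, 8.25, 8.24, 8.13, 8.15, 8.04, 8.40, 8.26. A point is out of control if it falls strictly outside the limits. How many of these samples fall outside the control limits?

2

Compare each point to [8.11, 8.35]: sample 8 = 8.04 < LCL; sample 9 = 8.40 > UCL.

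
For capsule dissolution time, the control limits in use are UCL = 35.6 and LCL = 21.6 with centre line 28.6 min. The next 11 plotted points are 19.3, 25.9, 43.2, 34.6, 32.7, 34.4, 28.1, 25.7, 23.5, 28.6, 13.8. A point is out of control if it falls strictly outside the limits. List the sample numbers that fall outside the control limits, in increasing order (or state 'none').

Compare each point to [21.6, 35.6]: sample 1 = 19.3 < LCL; sample 3 = 43.2 > UCL; sample 11 = 13.8 < LCL.

1, 3, 11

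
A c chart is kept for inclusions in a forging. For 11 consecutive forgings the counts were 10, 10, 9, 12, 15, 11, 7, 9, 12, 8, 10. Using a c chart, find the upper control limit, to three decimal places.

19.888

c̄ = (10 + 10 + 9 + 12 + 15 + 11 + 7 + 9 + 12 + 8 + 10) / 11 = 113 / 11 = 10.2727
UCL = c̄ + 3√c̄ = 10.2727 + 3 × √10.2727 = 10.2727 + 3 × 3.2051 = 19.8881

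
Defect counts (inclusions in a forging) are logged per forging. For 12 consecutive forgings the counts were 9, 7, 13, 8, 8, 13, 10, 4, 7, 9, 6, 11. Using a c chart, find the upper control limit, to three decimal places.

17.624

c̄ = (9 + 7 + 13 + 8 + 8 + 13 + 10 + 4 + 7 + 9 + 6 + 11) / 12 = 105 / 12 = 8.7500
UCL = c̄ + 3√c̄ = 8.7500 + 3 × √8.7500 = 8.7500 + 3 × 2.9580 = 17.6241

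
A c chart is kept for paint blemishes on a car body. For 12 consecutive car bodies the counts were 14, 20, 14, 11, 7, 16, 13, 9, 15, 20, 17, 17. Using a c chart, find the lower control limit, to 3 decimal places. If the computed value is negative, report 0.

c̄ = (14 + 20 + 14 + 11 + 7 + 16 + 13 + 9 + 15 + 20 + 17 + 17) / 12 = 173 / 12 = 14.4167
LCL = c̄ − 3√c̄ = 14.4167 − 3 × 3.7969 = 3.0259

3.026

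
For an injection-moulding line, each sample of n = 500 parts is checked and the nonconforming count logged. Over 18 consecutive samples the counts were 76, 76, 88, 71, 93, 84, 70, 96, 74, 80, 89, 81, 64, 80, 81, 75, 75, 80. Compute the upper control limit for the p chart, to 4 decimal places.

p̄ = Σdᵢ / (k·n) = 1433 / (18 × 500) = 0.15922
UCL = p̄ + 3·√(p̄(1−p̄)/n) = 0.15922 + 3 × √(0.15922×0.84078/500) = 0.15922 + 3 × 0.01636 = 0.20831

0.2083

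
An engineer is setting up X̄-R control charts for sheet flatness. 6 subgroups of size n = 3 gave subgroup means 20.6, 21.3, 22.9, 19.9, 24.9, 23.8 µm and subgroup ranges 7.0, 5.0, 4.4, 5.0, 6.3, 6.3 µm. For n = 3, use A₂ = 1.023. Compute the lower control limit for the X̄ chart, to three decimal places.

X̄̄ = (20.6 + 21.3 + 22.9 + 19.9 + 24.9 + 23.8) / 6 = 133.4000 / 6 = 22.2333
R̄ = (7.0 + 5.0 + 4.4 + 5.0 + 6.3 + 6.3) / 6 = 34.0000 / 6 = 5.6667
LCL = X̄̄ − A₂·R̄ = 22.2333 − 1.023 × 5.6667 = 16.4363

16.436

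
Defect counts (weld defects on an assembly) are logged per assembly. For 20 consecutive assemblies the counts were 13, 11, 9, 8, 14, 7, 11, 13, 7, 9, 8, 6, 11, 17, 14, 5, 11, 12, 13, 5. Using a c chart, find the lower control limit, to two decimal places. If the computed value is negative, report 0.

0.62

c̄ = (13 + 11 + 9 + 8 + 14 + 7 + 11 + 13 + 7 + 9 + 8 + 6 + 11 + 17 + 14 + 5 + 11 + 12 + 13 + 5) / 20 = 204 / 20 = 10.2000
LCL = c̄ − 3√c̄ = 10.2000 − 3 × 3.1937 = 0.6188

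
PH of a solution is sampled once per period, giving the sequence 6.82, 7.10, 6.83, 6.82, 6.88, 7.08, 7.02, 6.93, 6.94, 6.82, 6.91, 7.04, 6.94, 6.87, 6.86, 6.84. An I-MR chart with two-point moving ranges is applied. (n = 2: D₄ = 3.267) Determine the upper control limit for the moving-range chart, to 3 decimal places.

0.331

Moving ranges: 0.28, 0.27, 0.01, 0.06, 0.20, 0.06, 0.09, 0.01, 0.12, 0.09, 0.13, 0.10, 0.07, 0.01, 0.02; M̄R̄ = 1.5200 / 15 = 0.1013
UCL_MR = D₄·M̄R̄ = 3.267 × 0.1013 = 0.3311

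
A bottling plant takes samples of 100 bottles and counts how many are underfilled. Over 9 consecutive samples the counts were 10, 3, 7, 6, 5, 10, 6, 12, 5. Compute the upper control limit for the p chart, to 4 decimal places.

0.1482

p̄ = Σdᵢ / (k·n) = 64 / (9 × 100) = 0.07111
UCL = p̄ + 3·√(p̄(1−p̄)/n) = 0.07111 + 3 × √(0.07111×0.92889/100) = 0.07111 + 3 × 0.02570 = 0.14821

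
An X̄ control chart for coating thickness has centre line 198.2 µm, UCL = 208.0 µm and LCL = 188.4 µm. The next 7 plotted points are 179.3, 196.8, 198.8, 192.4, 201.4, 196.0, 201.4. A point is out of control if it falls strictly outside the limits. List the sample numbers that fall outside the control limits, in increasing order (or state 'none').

1

Compare each point to [188.4, 208.0]: sample 1 = 179.3 < LCL.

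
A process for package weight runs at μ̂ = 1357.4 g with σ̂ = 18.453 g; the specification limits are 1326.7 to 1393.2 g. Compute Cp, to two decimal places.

0.60

Cp = (USL − LSL) / (6σ̂) = (1393.2 − 1326.7) / (6 × 18.453) = 66.5000 / 110.7180 = 0.6006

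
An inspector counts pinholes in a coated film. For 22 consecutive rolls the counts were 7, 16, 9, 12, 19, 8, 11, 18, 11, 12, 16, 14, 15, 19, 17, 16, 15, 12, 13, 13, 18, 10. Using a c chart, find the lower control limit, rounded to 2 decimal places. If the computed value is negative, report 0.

2.59

c̄ = (7 + 16 + 9 + 12 + 19 + 8 + 11 + 18 + 11 + 12 + 16 + 14 + 15 + 19 + 17 + 16 + 15 + 12 + 13 + 13 + 18 + 10) / 22 = 301 / 22 = 13.6818
LCL = c̄ − 3√c̄ = 13.6818 − 3 × 3.6989 = 2.5851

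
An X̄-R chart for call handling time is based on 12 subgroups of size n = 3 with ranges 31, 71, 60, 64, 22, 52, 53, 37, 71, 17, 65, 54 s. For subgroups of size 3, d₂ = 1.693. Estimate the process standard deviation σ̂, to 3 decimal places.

R̄ = (31 + 71 + 60 + 64 + 22 + 52 + 53 + 37 + 71 + 17 + 65 + 54) / 12 = 49.7500
σ̂ = R̄ / d₂ = 49.7500 / 1.693 = 29.3857

29.386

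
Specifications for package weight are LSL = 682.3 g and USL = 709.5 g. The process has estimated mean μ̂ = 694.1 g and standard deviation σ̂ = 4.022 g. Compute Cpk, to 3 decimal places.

Cpu = (USL − μ̂) / (3σ̂) = (709.5 − 694.1) / (3 × 4.022) = 1.2763; Cpl = (μ̂ − LSL) / (3σ̂) = (694.1 − 682.3) / (3 × 4.022) = 0.9780; Cpk = min(Cpu, Cpl) = 0.9780

0.978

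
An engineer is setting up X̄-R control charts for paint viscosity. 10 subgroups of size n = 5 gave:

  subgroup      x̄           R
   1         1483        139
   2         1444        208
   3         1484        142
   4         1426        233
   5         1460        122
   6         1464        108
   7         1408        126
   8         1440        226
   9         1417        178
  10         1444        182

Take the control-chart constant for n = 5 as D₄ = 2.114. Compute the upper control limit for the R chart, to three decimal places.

351.770

R̄ = (139 + 208 + 142 + 233 + 122 + 108 + 126 + 226 + 178 + 182) / 10 = 1664.0000 / 10 = 166.4000
UCL_R = D₄·R̄ = 2.114 × 166.4000 = 351.7696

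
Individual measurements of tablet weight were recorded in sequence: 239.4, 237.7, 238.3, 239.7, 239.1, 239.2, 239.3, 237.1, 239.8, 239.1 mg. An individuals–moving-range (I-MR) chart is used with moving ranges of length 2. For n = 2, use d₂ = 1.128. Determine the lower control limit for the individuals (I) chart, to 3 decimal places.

235.885

X̄ = (239.4 + 237.7 + 238.3 + 239.7 + 239.1 + 239.2 + 239.3 + 237.1 + 239.8 + 239.1) / 10 = 238.8700
Moving ranges: 1.7, 0.6, 1.4, 0.6, 0.1, 0.1, 2.2, 2.7, 0.7; M̄R̄ = 10.1000 / 9 = 1.1222
LCL = X̄ − 3·M̄R̄/d₂ = 238.8700 − 3 × 1.1222 / 1.128 = 235.8854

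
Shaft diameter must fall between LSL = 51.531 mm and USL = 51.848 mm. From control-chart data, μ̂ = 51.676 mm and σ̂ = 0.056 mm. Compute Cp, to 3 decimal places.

0.943

Cp = (USL − LSL) / (6σ̂) = (51.848 − 51.531) / (6 × 0.056) = 0.3170 / 0.3360 = 0.9435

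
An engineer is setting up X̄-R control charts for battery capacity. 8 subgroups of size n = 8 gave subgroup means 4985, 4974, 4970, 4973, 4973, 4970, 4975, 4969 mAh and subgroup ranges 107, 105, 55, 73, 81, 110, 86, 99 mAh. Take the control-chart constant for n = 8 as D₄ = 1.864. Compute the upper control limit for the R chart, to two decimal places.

166.83

R̄ = (107 + 105 + 55 + 73 + 81 + 110 + 86 + 99) / 8 = 716.0000 / 8 = 89.5000
UCL_R = D₄·R̄ = 1.864 × 89.5000 = 166.8280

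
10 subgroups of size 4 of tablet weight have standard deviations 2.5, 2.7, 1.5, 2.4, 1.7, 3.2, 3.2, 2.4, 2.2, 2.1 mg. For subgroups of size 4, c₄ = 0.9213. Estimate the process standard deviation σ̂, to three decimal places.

s̄ = (2.5 + 2.7 + 1.5 + 2.4 + 1.7 + 3.2 + 3.2 + 2.4 + 2.2 + 2.1) / 10 = 2.3900
σ̂ = s̄ / c₄ = 2.3900 / 0.9213 = 2.5942

2.594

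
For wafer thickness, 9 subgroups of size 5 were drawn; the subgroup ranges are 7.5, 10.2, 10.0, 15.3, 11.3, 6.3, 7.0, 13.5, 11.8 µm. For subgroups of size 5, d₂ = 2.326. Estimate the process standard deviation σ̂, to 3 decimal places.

4.438

R̄ = (7.5 + 10.2 + 10.0 + 15.3 + 11.3 + 6.3 + 7.0 + 13.5 + 11.8) / 9 = 10.3222
σ̂ = R̄ / d₂ = 10.3222 / 2.326 = 4.4378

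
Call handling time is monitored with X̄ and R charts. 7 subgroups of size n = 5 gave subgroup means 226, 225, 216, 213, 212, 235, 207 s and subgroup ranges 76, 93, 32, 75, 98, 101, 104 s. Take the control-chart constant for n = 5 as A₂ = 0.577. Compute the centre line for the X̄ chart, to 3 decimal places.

X̄̄ = (226 + 225 + 216 + 213 + 212 + 235 + 207) / 7 = 1534.0000 / 7 = 219.1429
CL = X̄̄ = 219.1429

219.143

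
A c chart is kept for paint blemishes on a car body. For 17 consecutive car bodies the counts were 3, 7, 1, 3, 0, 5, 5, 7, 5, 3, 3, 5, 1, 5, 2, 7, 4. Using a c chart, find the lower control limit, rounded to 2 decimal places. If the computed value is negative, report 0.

0.00

c̄ = (3 + 7 + 1 + 3 + 0 + 5 + 5 + 7 + 5 + 3 + 3 + 5 + 1 + 5 + 2 + 7 + 4) / 17 = 66 / 17 = 3.8824
LCL = c̄ − 3√c̄ = 3.8824 − 3 × 1.9704 = -2.0288 → 0 (cannot be negative)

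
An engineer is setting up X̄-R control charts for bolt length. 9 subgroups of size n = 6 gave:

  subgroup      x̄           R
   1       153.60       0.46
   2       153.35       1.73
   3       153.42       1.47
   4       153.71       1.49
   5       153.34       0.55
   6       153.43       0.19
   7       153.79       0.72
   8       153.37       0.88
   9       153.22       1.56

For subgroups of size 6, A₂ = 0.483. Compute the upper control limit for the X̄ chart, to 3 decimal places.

X̄̄ = (153.60 + 153.35 + 153.42 + 153.71 + 153.34 + 153.43 + 153.79 + 153.37 + 153.22) / 9 = 1381.2300 / 9 = 153.4700
R̄ = (0.46 + 1.73 + 1.47 + 1.49 + 0.55 + 0.19 + 0.72 + 0.88 + 1.56) / 9 = 9.0500 / 9 = 1.0056
UCL = X̄̄ + A₂·R̄ = 153.4700 + 0.483 × 1.0056 = 153.9557

153.956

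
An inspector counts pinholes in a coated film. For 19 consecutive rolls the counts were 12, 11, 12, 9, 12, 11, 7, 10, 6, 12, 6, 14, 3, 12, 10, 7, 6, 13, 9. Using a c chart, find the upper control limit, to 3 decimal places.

18.864

c̄ = (12 + 11 + 12 + 9 + 12 + 11 + 7 + 10 + 6 + 12 + 6 + 14 + 3 + 12 + 10 + 7 + 6 + 13 + 9) / 19 = 182 / 19 = 9.5789
UCL = c̄ + 3√c̄ = 9.5789 + 3 × √9.5789 = 9.5789 + 3 × 3.0950 = 18.8639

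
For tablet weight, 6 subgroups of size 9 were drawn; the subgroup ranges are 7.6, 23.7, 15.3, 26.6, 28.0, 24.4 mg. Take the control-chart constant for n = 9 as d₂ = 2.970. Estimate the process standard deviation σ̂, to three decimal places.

7.048

R̄ = (7.6 + 23.7 + 15.3 + 26.6 + 28.0 + 24.4) / 6 = 20.9333
σ̂ = R̄ / d₂ = 20.9333 / 2.970 = 7.0483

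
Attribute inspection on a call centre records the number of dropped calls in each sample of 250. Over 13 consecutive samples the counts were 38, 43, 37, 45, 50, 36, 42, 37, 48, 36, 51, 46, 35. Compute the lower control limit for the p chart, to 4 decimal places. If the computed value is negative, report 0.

p̄ = Σdᵢ / (k·n) = 544 / (13 × 250) = 0.16738
LCL = p̄ − 3·√(p̄(1−p̄)/n) = 0.16738 − 3 × 0.02361 = 0.09655

0.0966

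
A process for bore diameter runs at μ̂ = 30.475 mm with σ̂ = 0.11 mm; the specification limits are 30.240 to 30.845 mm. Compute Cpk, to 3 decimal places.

0.712

Cpu = (USL − μ̂) / (3σ̂) = (30.845 − 30.475) / (3 × 0.11) = 1.1212; Cpl = (μ̂ − LSL) / (3σ̂) = (30.475 − 30.240) / (3 × 0.11) = 0.7121; Cpk = min(Cpu, Cpl) = 0.7121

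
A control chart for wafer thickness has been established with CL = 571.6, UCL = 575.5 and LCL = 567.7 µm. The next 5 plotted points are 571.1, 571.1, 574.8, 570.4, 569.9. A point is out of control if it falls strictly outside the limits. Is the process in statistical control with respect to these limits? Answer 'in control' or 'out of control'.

in control

All 5 points lie within [567.7, 575.5].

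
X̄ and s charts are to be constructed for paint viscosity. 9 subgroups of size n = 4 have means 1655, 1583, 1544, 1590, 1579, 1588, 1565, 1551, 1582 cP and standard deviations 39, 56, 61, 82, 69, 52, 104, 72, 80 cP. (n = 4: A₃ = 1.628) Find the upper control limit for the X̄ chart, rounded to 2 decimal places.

X̄̄ = (1655 + 1583 + 1544 + 1590 + 1579 + 1588 + 1565 + 1551 + 1582) / 9 = 1581.8889
s̄ = (39 + 56 + 61 + 82 + 69 + 52 + 104 + 72 + 80) / 9 = 68.3333
UCL = X̄̄ + A₃·s̄ = 1581.8889 + 1.628 × 68.3333 = 1693.1356

1693.14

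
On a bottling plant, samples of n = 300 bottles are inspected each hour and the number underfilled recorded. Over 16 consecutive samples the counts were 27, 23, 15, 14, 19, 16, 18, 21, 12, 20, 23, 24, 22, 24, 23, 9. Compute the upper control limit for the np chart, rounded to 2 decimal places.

p̄ = Σdᵢ / (k·n) = 310 / (16 × 300) = 0.06458
UCL = np̄ + 3·√(np̄(1−p̄)) = 19.3750 + 3 × √(19.3750×0.93542) = 19.3750 + 3 × 4.2572 = 32.1466

32.15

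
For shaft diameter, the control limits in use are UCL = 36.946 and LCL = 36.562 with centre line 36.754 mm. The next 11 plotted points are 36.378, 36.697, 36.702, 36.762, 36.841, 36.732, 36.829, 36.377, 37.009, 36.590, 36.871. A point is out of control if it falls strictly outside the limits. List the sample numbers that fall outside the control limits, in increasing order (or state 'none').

1, 8, 9

Compare each point to [36.562, 36.946]: sample 1 = 36.378 < LCL; sample 8 = 36.377 < LCL; sample 9 = 37.009 > UCL.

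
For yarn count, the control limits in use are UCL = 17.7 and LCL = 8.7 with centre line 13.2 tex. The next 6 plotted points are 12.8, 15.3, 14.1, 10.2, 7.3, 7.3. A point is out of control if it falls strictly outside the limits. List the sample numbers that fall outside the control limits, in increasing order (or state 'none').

Compare each point to [8.7, 17.7]: sample 5 = 7.3 < LCL; sample 6 = 7.3 < LCL.

5, 6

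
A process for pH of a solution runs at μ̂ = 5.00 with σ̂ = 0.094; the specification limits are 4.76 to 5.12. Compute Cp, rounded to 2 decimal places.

0.64

Cp = (USL − LSL) / (6σ̂) = (5.12 − 4.76) / (6 × 0.094) = 0.3600 / 0.5640 = 0.6383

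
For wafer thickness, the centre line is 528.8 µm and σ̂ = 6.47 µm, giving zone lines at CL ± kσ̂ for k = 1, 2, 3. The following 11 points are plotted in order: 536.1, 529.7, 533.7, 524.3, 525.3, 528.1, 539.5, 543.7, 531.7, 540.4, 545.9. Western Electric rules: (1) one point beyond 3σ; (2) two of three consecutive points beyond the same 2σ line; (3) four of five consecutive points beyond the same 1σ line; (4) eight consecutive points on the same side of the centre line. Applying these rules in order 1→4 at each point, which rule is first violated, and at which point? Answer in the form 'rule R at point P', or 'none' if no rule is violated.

Zone of each point (C = within 1σ̂, B = 1σ̂–2σ̂, A = 2σ̂–3σ̂, * = beyond 3σ̂; sign = side of CL): 1:+B, 2:+C, 3:+C, 4:-C, 5:-C, 6:-C, 7:+B, 8:+A, 9:+C, 10:+B, 11:+A
Rule 3 (four of five consecutive points beyond the same 1σ limit) is satisfied at point 11.

rule 3 at point 11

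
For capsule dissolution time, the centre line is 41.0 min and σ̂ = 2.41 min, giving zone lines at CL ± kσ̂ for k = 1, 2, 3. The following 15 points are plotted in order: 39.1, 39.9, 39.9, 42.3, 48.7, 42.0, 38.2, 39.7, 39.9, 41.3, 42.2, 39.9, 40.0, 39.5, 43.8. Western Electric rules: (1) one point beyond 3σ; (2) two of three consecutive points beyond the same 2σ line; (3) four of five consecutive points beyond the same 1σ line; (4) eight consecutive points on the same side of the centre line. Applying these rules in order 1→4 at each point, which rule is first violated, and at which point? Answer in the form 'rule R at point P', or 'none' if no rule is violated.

Zone of each point (C = within 1σ̂, B = 1σ̂–2σ̂, A = 2σ̂–3σ̂, * = beyond 3σ̂; sign = side of CL): 1:-C, 2:-C, 3:-C, 4:+C, 5:+*, 6:+C, 7:-B, 8:-C, 9:-C, 10:+C, 11:+C, 12:-C, 13:-C, 14:-C, 15:+B
Rule 1 (one point beyond the 3σ limits) is satisfied at point 5.

rule 1 at point 5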